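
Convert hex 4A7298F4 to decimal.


4A7298F4 hex = 1249024244 decimal

1249024244


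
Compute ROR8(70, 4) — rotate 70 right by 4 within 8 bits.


Rotate 0b1000110 right by 4 (8-bit) = 0b1100100 = 100

100


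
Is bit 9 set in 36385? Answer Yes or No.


0b1000111000100001, bit 9 = 1. Yes

Yes


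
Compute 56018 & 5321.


0b1101101011010010 & 0b1010011001001 = 0b1000011000000 = 4288

4288


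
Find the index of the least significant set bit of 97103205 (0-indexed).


0b101110010011010110101100101. Lowest set bit at position 0

0


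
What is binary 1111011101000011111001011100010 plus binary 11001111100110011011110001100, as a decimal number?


1111011101000011111001011100010 + 11001111100110011011110001100 = 10010101100101010010101001101110 = 2509580910

2509580910


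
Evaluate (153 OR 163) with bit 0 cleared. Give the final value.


Step 1: 153 | 163 = 187
Step 2: 187 & ~(1 << 0) = 186

186


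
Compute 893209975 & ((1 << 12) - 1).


893209975 & 4095 = 3447

3447


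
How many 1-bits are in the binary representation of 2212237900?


0b10000011110111000001001001001100 has 13 set bits

13


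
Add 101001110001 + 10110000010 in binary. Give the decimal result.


101001110001 + 10110000010 = 111111110011 = 4083

4083


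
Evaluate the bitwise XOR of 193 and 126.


0b11000001 ^ 0b1111110 = 0b10111111 = 191

191


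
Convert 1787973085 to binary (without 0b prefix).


1787973085 = 1101010100100100100110111011101 in binary

1101010100100100100110111011101


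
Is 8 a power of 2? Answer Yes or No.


0b1000. Only one bit set => Yes

Yes


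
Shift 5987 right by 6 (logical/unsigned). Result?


0b1011101100011 >> 6 = 0b1011101 = 93

93


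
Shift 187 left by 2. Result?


0b10111011 << 2 = 0b1011101100 = 748

748


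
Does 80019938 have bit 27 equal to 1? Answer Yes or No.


0b100110001010000000111100010, bit 27 = 0. No

No


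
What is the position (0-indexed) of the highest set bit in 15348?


0b11101111110100. Highest set bit at position 13

13


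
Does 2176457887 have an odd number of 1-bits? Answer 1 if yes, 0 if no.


0b10000001101110100001110010011111 has 16 ones => parity 0

0


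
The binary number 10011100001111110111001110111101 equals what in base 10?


10011100001111110111001110111101 in decimal = 2621404093

2621404093


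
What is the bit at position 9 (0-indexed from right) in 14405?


0b11100001000101, position 9 = 0

0


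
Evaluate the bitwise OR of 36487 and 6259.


0b1000111010000111 | 0b1100001110011 = 0b1001111011110111 = 40695

40695


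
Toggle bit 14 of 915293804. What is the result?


915293804 ^ (1 << 14) = 915293804 ^ 16384 = 915277420

915277420


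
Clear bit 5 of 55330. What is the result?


55330 & ~(1 << 5) = 55298

55298


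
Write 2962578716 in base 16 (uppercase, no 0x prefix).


2962578716 = B0955D1C hex

B0955D1C


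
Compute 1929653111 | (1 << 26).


1929653111 | (1 << 26) = 1929653111 | 67108864 = 1996761975

1996761975


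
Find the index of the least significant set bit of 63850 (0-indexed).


0b1111100101101010. Lowest set bit at position 1

1


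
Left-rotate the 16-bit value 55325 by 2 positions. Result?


Rotate 0b1101100000011101 left by 2 (16-bit) = 0b110000001110111 = 24695

24695


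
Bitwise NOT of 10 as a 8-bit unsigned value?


~0b1010 = 0b11110101 = 245 (8-bit unsigned)

245


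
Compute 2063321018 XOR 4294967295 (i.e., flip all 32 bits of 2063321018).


2063321018 ^ 4294967295 = 2231646277

2231646277


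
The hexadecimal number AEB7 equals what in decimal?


AEB7 hex = 44727 decimal

44727


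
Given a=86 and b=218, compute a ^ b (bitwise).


86 ^ 218 = 140

140


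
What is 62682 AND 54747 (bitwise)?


0b1111010011011010 & 0b1101010111011011 = 0b1101010011011010 = 54490

54490


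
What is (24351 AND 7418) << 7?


Step 1: 24351 & 7418 = 7194
Step 2: 7194 << 7 = 920832

920832


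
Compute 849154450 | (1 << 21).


849154450 | (1 << 21) = 849154450 | 2097152 = 851251602

851251602


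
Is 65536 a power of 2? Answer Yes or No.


0b10000000000000000. Only one bit set => Yes

Yes


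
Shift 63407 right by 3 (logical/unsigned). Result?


0b1111011110101111 >> 3 = 0b1111011110101 = 7925

7925


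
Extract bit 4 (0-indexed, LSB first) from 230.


0b11100110, position 4 = 0

0


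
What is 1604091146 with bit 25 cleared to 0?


1604091146 & ~(1 << 25) = 1570536714

1570536714


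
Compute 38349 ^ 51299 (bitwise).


0b1001010111001101 ^ 0b1100100001100011 = 0b101110110101110 = 23982

23982


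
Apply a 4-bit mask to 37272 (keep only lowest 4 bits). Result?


37272 & 15 = 8

8


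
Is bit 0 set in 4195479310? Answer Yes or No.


0b11111010000100011110111100001110, bit 0 = 0. No

No


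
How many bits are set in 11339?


0b10110001001011 has 7 set bits

7


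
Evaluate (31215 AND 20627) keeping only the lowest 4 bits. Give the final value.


Step 1: 31215 & 20627 = 20611
Step 2: 20611 & 15 = 3

3


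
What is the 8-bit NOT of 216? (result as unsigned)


~0b11011000 = 0b100111 = 39 (8-bit unsigned)

39


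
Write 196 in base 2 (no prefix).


196 = 11000100 in binary

11000100


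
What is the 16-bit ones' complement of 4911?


4911 ^ 65535 = 60624

60624


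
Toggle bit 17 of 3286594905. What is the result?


3286594905 ^ (1 << 17) = 3286594905 ^ 131072 = 3286725977

3286725977


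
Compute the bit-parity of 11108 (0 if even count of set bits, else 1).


0b10101101100100 has 7 ones => parity 1

1


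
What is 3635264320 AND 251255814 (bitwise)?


0b11011000101011011011101101000000 & 0b1110111110011101110000000110 = 0b1000101010011001100000000000 = 145332224

145332224


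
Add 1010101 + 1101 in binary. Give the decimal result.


1010101 + 1101 = 1100010 = 98

98


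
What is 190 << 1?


0b10111110 << 1 = 0b101111100 = 380

380


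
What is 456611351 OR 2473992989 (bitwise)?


0b11011001101110101011000010111 | 0b10010011011101100010001100011101 = 0b10011011011101110111011100011111 = 2608297759

2608297759


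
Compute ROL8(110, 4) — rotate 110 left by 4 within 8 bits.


Rotate 0b1101110 left by 4 (8-bit) = 0b11100110 = 230

230


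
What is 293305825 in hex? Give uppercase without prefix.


293305825 = 117B7DE1 hex

117B7DE1


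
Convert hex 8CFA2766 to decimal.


8CFA2766 hex = 2365204326 decimal

2365204326


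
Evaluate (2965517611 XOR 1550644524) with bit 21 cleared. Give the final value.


Step 1: 2965517611 ^ 1550644524 = 3970875399
Step 2: 3970875399 & ~(1 << 21) = 3968778247

3968778247


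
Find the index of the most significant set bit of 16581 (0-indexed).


0b100000011000101. Highest set bit at position 14

14


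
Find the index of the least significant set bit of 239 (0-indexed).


0b11101111. Lowest set bit at position 0

0


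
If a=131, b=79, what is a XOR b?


131 ^ 79 = 204

204


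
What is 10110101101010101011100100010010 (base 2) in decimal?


10110101101010101011100100010010 in decimal = 3047864594

3047864594


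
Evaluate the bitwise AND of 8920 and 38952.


0b10001011011000 & 0b1001100000101000 = 0b1000 = 8

8


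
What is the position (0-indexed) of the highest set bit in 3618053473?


0b11010111101001110001110101100001. Highest set bit at position 31

31


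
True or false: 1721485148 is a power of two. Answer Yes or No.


0b1100110100110111100011101011100. Multiple bits set => No

No


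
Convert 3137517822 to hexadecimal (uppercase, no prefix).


3137517822 = BB02B8FE hex

BB02B8FE


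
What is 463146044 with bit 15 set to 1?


463146044 | (1 << 15) = 463146044 | 32768 = 463178812

463178812


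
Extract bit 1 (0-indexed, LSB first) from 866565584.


0b110011101001101011110111010000, position 1 = 0

0


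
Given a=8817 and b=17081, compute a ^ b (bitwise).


8817 ^ 17081 = 24776

24776


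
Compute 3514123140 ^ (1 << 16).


3514123140 ^ (1 << 16) = 3514123140 ^ 65536 = 3514057604

3514057604


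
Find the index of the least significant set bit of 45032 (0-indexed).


0b1010111111101000. Lowest set bit at position 3

3


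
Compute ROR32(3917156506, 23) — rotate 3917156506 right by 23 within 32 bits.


Rotate 0b11101001011110110001000010011010 right by 23 (32-bit) = 0b11110110001000010011010111010010 = 4129371602

4129371602


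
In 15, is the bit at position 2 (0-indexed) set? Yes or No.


0b1111, bit 2 = 1. Yes

Yes


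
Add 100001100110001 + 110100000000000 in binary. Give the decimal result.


100001100110001 + 110100000000000 = 1010101100110001 = 43825

43825


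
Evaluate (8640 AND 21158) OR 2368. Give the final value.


Step 1: 8640 & 21158 = 128
Step 2: 128 | 2368 = 2496

2496


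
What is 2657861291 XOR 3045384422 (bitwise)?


0b10011110011010111011111010101011 ^ 0b10110101100001001110000011100110 = 0b101011111011110101111001001101 = 737107533

737107533


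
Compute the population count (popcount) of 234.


0b11101010 has 5 set bits

5


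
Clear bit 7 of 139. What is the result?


139 & ~(1 << 7) = 11

11


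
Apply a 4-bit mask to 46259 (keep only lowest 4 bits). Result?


46259 & 15 = 3

3


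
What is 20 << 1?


0b10100 << 1 = 0b101000 = 40

40


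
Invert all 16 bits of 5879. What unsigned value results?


5879 ^ 65535 = 59656

59656


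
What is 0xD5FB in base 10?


D5FB hex = 54779 decimal

54779


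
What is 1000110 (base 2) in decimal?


1000110 in decimal = 70

70


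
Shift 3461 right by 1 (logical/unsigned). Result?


0b110110000101 >> 1 = 0b11011000010 = 1730

1730


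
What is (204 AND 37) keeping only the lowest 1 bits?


Step 1: 204 & 37 = 4
Step 2: 4 & 1 = 0

0


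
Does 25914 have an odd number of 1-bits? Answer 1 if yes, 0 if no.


0b110010100111010 has 8 ones => parity 0

0


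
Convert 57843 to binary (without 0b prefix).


57843 = 1110000111110011 in binary

1110000111110011


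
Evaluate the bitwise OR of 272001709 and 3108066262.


0b10000001101100110101010101101 | 0b10111001010000010101001111010110 = 0b10111001011101110111101111111111 = 3111615487

3111615487


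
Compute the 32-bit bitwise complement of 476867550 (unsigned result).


~0b11100011011000110101111011110 = 0b11100011100100111001010000100001 = 3818099745 (32-bit unsigned)

3818099745


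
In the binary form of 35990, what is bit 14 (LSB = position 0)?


0b1000110010010110, position 14 = 0

0


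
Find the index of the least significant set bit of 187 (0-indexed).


0b10111011. Lowest set bit at position 0

0


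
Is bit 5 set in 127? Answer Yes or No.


0b1111111, bit 5 = 1. Yes

Yes


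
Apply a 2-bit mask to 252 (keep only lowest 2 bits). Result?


252 & 3 = 0

0


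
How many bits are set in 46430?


0b1011010101011110 has 10 set bits

10


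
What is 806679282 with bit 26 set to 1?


806679282 | (1 << 26) = 806679282 | 67108864 = 873788146

873788146


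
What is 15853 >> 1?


0b11110111101101 >> 1 = 0b1111011110110 = 7926

7926


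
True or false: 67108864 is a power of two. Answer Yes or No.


0b100000000000000000000000000. Only one bit set => Yes

Yes


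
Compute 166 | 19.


0b10100110 | 0b10011 = 0b10110111 = 183

183


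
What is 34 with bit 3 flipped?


34 ^ (1 << 3) = 34 ^ 8 = 42

42


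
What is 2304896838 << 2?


0b10001001011000011110111101000110 << 2 = 0b1000100101100001111011110100011000 = 9219587352

9219587352


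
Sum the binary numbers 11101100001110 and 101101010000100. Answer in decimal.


11101100001110 + 101101010000100 = 1001010110010010 = 38290

38290


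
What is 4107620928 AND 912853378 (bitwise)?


0b11110100110101010101001001000000 & 0b110110011010010000100110000010 = 0b110100010000010000000000000000 = 876675072

876675072


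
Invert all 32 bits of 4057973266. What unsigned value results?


4057973266 ^ 4294967295 = 236994029

236994029


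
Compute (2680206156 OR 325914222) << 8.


Step 1: 2680206156 | 325914222 = 2683158382
Step 2: 2683158382 << 8 = 686888545792

686888545792


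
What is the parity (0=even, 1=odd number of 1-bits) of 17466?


0b100010000111010 has 6 ones => parity 0

0


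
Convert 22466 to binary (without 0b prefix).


22466 = 101011111000010 in binary

101011111000010


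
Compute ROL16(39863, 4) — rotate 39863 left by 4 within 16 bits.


Rotate 0b1001101110110111 left by 4 (16-bit) = 0b1011101101111001 = 47993

47993


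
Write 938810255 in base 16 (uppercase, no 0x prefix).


938810255 = 37F51B8F hex

37F51B8F


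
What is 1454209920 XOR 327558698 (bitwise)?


0b1010110101011010111101110000000 ^ 0b10011100001100010011000101010 = 0b1000101001010110101110110101010 = 1160469930

1160469930


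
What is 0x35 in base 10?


35 hex = 53 decimal

53


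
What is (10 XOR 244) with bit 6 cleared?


Step 1: 10 ^ 244 = 254
Step 2: 254 & ~(1 << 6) = 190

190


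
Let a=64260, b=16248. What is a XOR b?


64260 ^ 16248 = 50300

50300


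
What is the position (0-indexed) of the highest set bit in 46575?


0b1011010111101111. Highest set bit at position 15

15


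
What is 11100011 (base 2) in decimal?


11100011 in decimal = 227

227


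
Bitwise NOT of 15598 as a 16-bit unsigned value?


~0b11110011101110 = 0b1100001100010001 = 49937 (16-bit unsigned)

49937


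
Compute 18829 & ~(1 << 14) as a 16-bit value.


18829 & ~(1 << 14) = 2445

2445


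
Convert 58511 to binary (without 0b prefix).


58511 = 1110010010001111 in binary

1110010010001111


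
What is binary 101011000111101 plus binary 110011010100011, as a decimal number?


101011000111101 + 110011010100011 = 1011110011100000 = 48352

48352


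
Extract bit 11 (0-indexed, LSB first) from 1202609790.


0b1000111101011100101111001111110, position 11 = 1

1


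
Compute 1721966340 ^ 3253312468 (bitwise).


0b1100110101000110001111100000100 ^ 0b11000001111010011001101111010100 = 0b10100111010010101000010011010000 = 2806678736

2806678736


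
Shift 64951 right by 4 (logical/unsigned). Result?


0b1111110110110111 >> 4 = 0b111111011011 = 4059

4059


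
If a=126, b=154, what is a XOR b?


126 ^ 154 = 228

228


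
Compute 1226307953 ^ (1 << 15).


1226307953 ^ (1 << 15) = 1226307953 ^ 32768 = 1226275185

1226275185


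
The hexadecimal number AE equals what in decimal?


AE hex = 174 decimal

174


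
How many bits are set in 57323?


0b1101111111101011 has 13 set bits

13


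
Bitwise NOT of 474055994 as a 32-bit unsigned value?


~0b11100010000011000010100111010 = 0b11100011101111100111101011000101 = 3820911301 (32-bit unsigned)

3820911301


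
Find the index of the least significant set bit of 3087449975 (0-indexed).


0b10111000000001101011111101110111. Lowest set bit at position 0

0


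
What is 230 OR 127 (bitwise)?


0b11100110 | 0b1111111 = 0b11111111 = 255

255


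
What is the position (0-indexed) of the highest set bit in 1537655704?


0b1011011101001101100001110011000. Highest set bit at position 30

30


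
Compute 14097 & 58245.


0b11011100010001 & 0b1110001110000101 = 0b10001100000001 = 8961

8961


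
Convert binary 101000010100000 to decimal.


101000010100000 in decimal = 20640

20640


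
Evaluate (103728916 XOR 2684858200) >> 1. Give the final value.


Step 1: 103728916 ^ 2684858200 = 2787731532
Step 2: 2787731532 >> 1 = 1393865766

1393865766


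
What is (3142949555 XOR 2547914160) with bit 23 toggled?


Step 1: 3142949555 ^ 2547914160 = 747343619
Step 2: 747343619 ^ (1 << 23) = 747343619 ^ 8388608 = 738955011

738955011


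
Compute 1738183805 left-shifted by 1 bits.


0b1100111100110101001010001111101 << 1 = 0b11001111001101010010100011111010 = 3476367610

3476367610


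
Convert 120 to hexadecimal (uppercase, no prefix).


120 = 78 hex

78


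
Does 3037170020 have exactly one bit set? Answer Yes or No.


0b10110101000001111000100101100100. Multiple bits set => No

No


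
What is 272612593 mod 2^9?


272612593 & 511 = 241

241


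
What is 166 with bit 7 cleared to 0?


166 & ~(1 << 7) = 38

38


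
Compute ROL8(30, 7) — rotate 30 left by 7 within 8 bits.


Rotate 0b11110 left by 7 (8-bit) = 0b1111 = 15

15


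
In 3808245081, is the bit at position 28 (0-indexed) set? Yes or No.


0b11100010111111010011010101011001, bit 28 = 0. No

No


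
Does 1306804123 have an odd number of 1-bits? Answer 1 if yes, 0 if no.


0b1001101111001000011111110011011 has 19 ones => parity 1

1


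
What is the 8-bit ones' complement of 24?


24 ^ 255 = 231

231


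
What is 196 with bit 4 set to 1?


196 | (1 << 4) = 196 | 16 = 212

212


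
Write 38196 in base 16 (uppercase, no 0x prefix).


38196 = 9534 hex

9534


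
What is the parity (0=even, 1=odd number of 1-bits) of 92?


0b1011100 has 4 ones => parity 0

0


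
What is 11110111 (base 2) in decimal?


11110111 in decimal = 247

247


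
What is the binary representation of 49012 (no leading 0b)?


49012 = 1011111101110100 in binary

1011111101110100


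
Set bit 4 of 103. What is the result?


103 | (1 << 4) = 103 | 16 = 119

119


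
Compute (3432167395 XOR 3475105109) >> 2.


Step 1: 3432167395 ^ 3475105109 = 62083766
Step 2: 62083766 >> 2 = 15520941

15520941


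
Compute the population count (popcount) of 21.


0b10101 has 3 set bits

3


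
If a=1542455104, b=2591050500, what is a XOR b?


1542455104 ^ 2591050500 = 3248469060

3248469060


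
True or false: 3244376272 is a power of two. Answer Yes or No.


0b11000001011000010100000011010000. Multiple bits set => No

No


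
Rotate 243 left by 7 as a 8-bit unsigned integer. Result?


Rotate 0b11110011 left by 7 (8-bit) = 0b11111001 = 249

249


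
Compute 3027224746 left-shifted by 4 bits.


0b10110100011011111100100010101010 << 4 = 0b101101000110111111001000101010100000 = 48435595936

48435595936


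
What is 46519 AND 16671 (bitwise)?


0b1011010110110111 & 0b100000100011111 = 0b100010111 = 279

279


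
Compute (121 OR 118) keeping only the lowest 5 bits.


Step 1: 121 | 118 = 127
Step 2: 127 & 31 = 31

31


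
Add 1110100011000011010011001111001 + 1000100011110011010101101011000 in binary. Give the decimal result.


1110100011000011010011001111001 + 1000100011110011010101101011000 = 10111000110110110101000111010001 = 3101381073

3101381073


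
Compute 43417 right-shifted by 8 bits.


0b1010100110011001 >> 8 = 0b10101001 = 169

169


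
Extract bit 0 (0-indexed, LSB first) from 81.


0b1010001, position 0 = 1

1


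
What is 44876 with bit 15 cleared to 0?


44876 & ~(1 << 15) = 12108

12108


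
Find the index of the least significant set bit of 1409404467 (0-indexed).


0b1010100000000011100111000110011. Lowest set bit at position 0

0


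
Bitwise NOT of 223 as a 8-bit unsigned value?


~0b11011111 = 0b100000 = 32 (8-bit unsigned)

32


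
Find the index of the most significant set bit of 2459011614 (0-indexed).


0b10010010100100011000101000011110. Highest set bit at position 31

31


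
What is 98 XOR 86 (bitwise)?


0b1100010 ^ 0b1010110 = 0b110100 = 52

52


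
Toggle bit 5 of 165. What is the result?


165 ^ (1 << 5) = 165 ^ 32 = 133

133


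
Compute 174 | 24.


0b10101110 | 0b11000 = 0b10111110 = 190

190


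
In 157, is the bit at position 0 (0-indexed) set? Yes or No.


0b10011101, bit 0 = 1. Yes

Yes


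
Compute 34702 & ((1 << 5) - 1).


34702 & 31 = 14

14


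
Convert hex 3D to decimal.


3D hex = 61 decimal

61


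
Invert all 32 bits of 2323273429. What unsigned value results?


2323273429 ^ 4294967295 = 1971693866

1971693866


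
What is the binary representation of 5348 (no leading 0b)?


5348 = 1010011100100 in binary

1010011100100


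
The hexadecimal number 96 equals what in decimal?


96 hex = 150 decimal

150


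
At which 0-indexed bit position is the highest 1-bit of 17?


0b10001. Highest set bit at position 4

4


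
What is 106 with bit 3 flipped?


106 ^ (1 << 3) = 106 ^ 8 = 98

98


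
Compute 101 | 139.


0b1100101 | 0b10001011 = 0b11101111 = 239

239


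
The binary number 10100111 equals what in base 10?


10100111 in decimal = 167

167


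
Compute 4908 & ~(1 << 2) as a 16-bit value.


4908 & ~(1 << 2) = 4904

4904


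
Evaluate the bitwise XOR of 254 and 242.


0b11111110 ^ 0b11110010 = 0b1100 = 12

12


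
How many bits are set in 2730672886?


0b10100010110000101100001011110110 has 15 set bits

15


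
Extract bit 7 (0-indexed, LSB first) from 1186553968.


0b1000110101110010110000001110000, position 7 = 0

0


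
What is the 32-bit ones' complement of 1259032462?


1259032462 ^ 4294967295 = 3035934833

3035934833


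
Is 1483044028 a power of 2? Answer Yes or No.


0b1011000011001010111010010111100. Multiple bits set => No

No


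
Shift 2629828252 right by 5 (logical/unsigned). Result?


0b10011100101111111111111010011100 >> 5 = 0b100111001011111111111110100 = 82182132

82182132


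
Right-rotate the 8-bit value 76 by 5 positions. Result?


Rotate 0b1001100 right by 5 (8-bit) = 0b1100010 = 98

98


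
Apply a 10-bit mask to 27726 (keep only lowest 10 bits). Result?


27726 & 1023 = 78

78


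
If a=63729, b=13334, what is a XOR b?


63729 ^ 13334 = 52455

52455


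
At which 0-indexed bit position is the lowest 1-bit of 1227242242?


0b1001001001001100011101100000010. Lowest set bit at position 1

1


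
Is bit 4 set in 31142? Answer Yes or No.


0b111100110100110, bit 4 = 0. No

No


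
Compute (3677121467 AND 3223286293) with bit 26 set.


Step 1: 3677121467 & 3223286293 = 3222037009
Step 2: 3222037009 | (1 << 26) = 3222037009 | 67108864 = 3289145873

3289145873


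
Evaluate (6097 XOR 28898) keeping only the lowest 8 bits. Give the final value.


Step 1: 6097 ^ 28898 = 26419
Step 2: 26419 & 255 = 51

51


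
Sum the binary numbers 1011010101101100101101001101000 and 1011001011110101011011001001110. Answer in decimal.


1011010101101100101101001101000 + 1011001011110101011011001001110 = 10110100001100010001000010110110 = 3023114422

3023114422


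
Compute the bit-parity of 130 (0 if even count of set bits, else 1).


0b10000010 has 2 ones => parity 0

0


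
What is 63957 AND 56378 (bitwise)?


0b1111100111010101 & 0b1101110000111010 = 0b1101100000010000 = 55312

55312


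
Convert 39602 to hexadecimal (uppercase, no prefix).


39602 = 9AB2 hex

9AB2


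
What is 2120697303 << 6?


0b1111110011001110100010111010111 << 6 = 0b1111110011001110100010111010111000000 = 135724627392

135724627392


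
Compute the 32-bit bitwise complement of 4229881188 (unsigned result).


~0b11111100000111101101110101100100 = 0b11111000010010001010011011 = 65086107 (32-bit unsigned)

65086107


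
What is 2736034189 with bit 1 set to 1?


2736034189 | (1 << 1) = 2736034189 | 2 = 2736034191

2736034191


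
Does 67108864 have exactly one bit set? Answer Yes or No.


0b100000000000000000000000000. Only one bit set => Yes

Yes


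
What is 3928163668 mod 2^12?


3928163668 & 4095 = 1364

1364


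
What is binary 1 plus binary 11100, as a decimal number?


1 + 11100 = 11101 = 29

29


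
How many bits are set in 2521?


0b100111011001 has 7 set bits

7


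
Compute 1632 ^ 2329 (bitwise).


0b11001100000 ^ 0b100100011001 = 0b111101111001 = 3961

3961


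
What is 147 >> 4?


0b10010011 >> 4 = 0b1001 = 9

9


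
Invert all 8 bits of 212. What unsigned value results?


212 ^ 255 = 43

43


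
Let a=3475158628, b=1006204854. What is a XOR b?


3475158628 ^ 1006204854 = 4108042706

4108042706


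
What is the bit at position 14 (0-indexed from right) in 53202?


0b1100111111010010, position 14 = 1

1


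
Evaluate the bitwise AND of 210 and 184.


0b11010010 & 0b10111000 = 0b10010000 = 144

144


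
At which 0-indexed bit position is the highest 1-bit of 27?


0b11011. Highest set bit at position 4

4


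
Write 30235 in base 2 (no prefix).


30235 = 111011000011011 in binary

111011000011011


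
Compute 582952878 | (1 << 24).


582952878 | (1 << 24) = 582952878 | 16777216 = 599730094

599730094


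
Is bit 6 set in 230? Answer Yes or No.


0b11100110, bit 6 = 1. Yes

Yes


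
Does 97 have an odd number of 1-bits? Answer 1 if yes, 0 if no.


0b1100001 has 3 ones => parity 1

1


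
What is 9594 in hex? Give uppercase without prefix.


9594 = 257A hex

257A


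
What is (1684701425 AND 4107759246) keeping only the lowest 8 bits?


Step 1: 1684701425 & 4107759246 = 1682047104
Step 2: 1682047104 & 255 = 128

128


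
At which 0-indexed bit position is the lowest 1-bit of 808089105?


0b110000001010100111011000010001. Lowest set bit at position 0

0


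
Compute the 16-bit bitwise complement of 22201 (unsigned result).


~0b101011010111001 = 0b1010100101000110 = 43334 (16-bit unsigned)

43334


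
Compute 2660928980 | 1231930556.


0b10011110100110101000110111010100 | 0b1001001011011011100010010111100 = 0b11011111111111111100110111111100 = 3758083580

3758083580


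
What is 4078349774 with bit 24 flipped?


4078349774 ^ (1 << 24) = 4078349774 ^ 16777216 = 4061572558

4061572558


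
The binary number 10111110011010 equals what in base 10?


10111110011010 in decimal = 12186

12186


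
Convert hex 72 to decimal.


72 hex = 114 decimal

114


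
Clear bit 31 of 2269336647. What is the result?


2269336647 & ~(1 << 31) = 121852999

121852999


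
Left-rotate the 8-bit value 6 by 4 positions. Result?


Rotate 0b110 left by 4 (8-bit) = 0b1100000 = 96

96


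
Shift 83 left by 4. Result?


0b1010011 << 4 = 0b10100110000 = 1328

1328


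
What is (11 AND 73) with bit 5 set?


Step 1: 11 & 73 = 9
Step 2: 9 | (1 << 5) = 9 | 32 = 41

41


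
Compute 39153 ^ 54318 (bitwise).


0b1001100011110001 ^ 0b1101010000101110 = 0b100110011011111 = 19679

19679


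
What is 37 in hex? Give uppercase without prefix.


37 = 25 hex

25


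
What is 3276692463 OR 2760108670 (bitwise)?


0b11000011010011100101101111101111 | 0b10100100100000111110101001111110 = 0b11100111110011111111101111111111 = 3889167359

3889167359


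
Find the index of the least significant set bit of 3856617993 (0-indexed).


0b11100101110111110101001000001001. Lowest set bit at position 0

0


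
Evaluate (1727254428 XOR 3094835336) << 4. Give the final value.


Step 1: 1727254428 ^ 3094835336 = 3733241620
Step 2: 3733241620 << 4 = 59731865920

59731865920


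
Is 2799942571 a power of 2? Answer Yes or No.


0b10100110111000111011101110101011. Multiple bits set => No

No


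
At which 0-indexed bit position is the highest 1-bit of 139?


0b10001011. Highest set bit at position 7

7


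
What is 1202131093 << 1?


0b1000111101001110001000010010101 << 1 = 0b10001111010011100010000100101010 = 2404262186

2404262186


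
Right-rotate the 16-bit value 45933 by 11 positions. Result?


Rotate 0b1011001101101101 right by 11 (16-bit) = 0b110110110110110 = 28086

28086


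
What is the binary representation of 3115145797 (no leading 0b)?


3115145797 = 10111001101011010101101001000101 in binary

10111001101011010101101001000101


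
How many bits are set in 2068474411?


0b1111011010010100110101000101011 has 17 set bits

17


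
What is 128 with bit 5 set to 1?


128 | (1 << 5) = 128 | 32 = 160

160


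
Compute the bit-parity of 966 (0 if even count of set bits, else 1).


0b1111000110 has 6 ones => parity 0

0


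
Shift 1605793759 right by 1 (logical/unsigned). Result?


0b1011111101101100111011111011111 >> 1 = 0b101111110110110011101111101111 = 802896879

802896879


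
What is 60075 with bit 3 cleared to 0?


60075 & ~(1 << 3) = 60067

60067


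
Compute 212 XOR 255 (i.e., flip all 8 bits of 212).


212 ^ 255 = 43

43


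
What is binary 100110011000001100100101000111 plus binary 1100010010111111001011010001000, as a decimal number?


100110011000001100100101000111 + 1100010010111111001011010001000 = 10001000110000000101111111001111 = 2294308815

2294308815


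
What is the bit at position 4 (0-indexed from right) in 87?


0b1010111, position 4 = 1

1


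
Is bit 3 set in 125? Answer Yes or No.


0b1111101, bit 3 = 1. Yes

Yes


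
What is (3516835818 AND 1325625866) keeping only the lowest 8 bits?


Step 1: 3516835818 & 1325625866 = 1090658826
Step 2: 1090658826 & 255 = 10

10


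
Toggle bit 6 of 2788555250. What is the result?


2788555250 ^ (1 << 6) = 2788555250 ^ 64 = 2788555186

2788555186


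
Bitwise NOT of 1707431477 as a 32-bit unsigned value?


~0b1100101110001010101011000110101 = 0b10011010001110101010100111001010 = 2587535818 (32-bit unsigned)

2587535818


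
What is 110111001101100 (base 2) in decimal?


110111001101100 in decimal = 28268

28268


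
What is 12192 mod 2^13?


12192 & 8191 = 4000

4000


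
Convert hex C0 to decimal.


C0 hex = 192 decimal

192


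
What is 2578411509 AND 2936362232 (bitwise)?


0b10011001101011110110111111110101 & 0b10101111000001010101010011111000 = 0b10001001000001010100010011110000 = 2298823920

2298823920


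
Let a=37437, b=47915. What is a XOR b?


37437 ^ 47915 = 10518

10518


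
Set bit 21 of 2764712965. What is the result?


2764712965 | (1 << 21) = 2764712965 | 2097152 = 2766810117

2766810117


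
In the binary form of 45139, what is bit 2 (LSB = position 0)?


0b1011000001010011, position 2 = 0

0


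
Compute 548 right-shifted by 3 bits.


0b1000100100 >> 3 = 0b1000100 = 68

68


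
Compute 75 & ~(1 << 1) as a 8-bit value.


75 & ~(1 << 1) = 73

73


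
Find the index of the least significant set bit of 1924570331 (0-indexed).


0b1110010101101101001110011011011. Lowest set bit at position 0

0


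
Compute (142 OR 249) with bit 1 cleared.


Step 1: 142 | 249 = 255
Step 2: 255 & ~(1 << 1) = 253

253


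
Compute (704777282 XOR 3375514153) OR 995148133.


Step 1: 704777282 ^ 3375514153 = 3811593835
Step 2: 3811593835 | 995148133 = 4218474351

4218474351


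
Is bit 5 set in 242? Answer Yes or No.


0b11110010, bit 5 = 1. Yes

Yes


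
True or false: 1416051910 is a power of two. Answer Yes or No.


0b1010100011001110011110011000110. Multiple bits set => No

No


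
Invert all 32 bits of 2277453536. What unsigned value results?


2277453536 ^ 4294967295 = 2017513759

2017513759


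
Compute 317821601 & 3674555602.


0b10010111100011001001010100001 & 0b11011011000001010100010011010010 = 0b10010000000010000000010000000 = 302055552

302055552


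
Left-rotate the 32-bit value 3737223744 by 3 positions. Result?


Rotate 0b11011110110000011000001001000000 left by 3 (32-bit) = 0b11110110000011000001001000000110 = 4127986182

4127986182


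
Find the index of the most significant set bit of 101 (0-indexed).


0b1100101. Highest set bit at position 6

6


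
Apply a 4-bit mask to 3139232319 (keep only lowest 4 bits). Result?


3139232319 & 15 = 15

15


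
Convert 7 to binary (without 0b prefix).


7 = 111 in binary

111


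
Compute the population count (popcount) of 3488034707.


0b11001111111001110010111110010011 has 21 set bits

21


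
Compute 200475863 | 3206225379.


0b1011111100110000010011010111 | 0b10111111000110110001110111100011 = 0b10111111111110110001110111110111 = 3220905463

3220905463


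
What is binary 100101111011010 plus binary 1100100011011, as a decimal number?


100101111011010 + 1100100011011 = 110010011110101 = 25845

25845


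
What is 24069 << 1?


0b101111000000101 << 1 = 0b1011110000001010 = 48138

48138


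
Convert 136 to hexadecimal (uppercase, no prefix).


136 = 88 hex

88


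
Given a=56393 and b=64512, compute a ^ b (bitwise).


56393 ^ 64512 = 8265

8265


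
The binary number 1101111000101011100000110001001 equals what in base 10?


1101111000101011100000110001001 in decimal = 1863696777

1863696777


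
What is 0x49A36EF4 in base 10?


49A36EF4 hex = 1235447540 decimal

1235447540


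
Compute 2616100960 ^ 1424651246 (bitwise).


0b10011011111011101000100001100000 ^ 0b1010100111010100111001111101110 = 0b11001111000001001111101110001110 = 3473210254

3473210254


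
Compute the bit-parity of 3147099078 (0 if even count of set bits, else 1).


0b10111011100101001110101111000110 has 19 ones => parity 1

1


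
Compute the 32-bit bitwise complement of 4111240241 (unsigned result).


~0b11110101000011001000110000110001 = 0b1010111100110111001111001110 = 183727054 (32-bit unsigned)

183727054


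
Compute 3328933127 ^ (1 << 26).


3328933127 ^ (1 << 26) = 3328933127 ^ 67108864 = 3261824263

3261824263


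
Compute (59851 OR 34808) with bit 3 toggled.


Step 1: 59851 | 34808 = 61435
Step 2: 61435 ^ (1 << 3) = 61435 ^ 8 = 61427

61427


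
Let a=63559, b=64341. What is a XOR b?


63559 ^ 64341 = 786

786


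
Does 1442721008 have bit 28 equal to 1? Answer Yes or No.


0b1010101111111100010110011110000, bit 28 = 1. Yes

Yes


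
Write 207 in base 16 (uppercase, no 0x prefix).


207 = CF hex

CF


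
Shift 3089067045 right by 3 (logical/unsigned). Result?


0b10111000000111110110110000100101 >> 3 = 0b10111000000111110110110000100 = 386133380

386133380


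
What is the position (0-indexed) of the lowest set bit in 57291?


0b1101111111001011. Lowest set bit at position 0

0


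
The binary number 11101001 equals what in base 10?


11101001 in decimal = 233

233


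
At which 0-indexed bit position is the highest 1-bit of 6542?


0b1100110001110. Highest set bit at position 12

12


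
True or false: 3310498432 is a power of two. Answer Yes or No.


0b11000101010100100011001010000000. Multiple bits set => No

No


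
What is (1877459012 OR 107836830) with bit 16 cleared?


Step 1: 1877459012 | 107836830 = 1877997022
Step 2: 1877997022 & ~(1 << 16) = 1877931486

1877931486


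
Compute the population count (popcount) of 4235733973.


0b11111100011110000010101111010101 has 19 set bits

19


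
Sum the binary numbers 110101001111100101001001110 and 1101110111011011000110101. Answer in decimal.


110101001111100101001001110 + 1101110111011011000110101 = 1000011000111000000010000011 = 140738691

140738691


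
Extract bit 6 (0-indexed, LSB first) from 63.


0b111111, position 6 = 0

0


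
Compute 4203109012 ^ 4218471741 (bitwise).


0b11111010100001100101101010010100 ^ 0b11111011011100001100010100111101 = 0b1111101101001111110101001 = 32939945

32939945


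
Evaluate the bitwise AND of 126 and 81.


0b1111110 & 0b1010001 = 0b1010000 = 80

80


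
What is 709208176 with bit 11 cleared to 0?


709208176 & ~(1 << 11) = 709206128

709206128


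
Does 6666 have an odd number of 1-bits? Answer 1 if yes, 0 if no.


0b1101000001010 has 5 ones => parity 1

1


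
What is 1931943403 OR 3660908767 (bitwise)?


0b1110011001001110001110111101011 | 0b11011010001101010000100011011111 = 0b11111011001101110001110111111111 = 4214693375

4214693375


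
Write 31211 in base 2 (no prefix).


31211 = 111100111101011 in binary

111100111101011


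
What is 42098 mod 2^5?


42098 & 31 = 18

18


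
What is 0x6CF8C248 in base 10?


6CF8C248 hex = 1828241992 decimal

1828241992


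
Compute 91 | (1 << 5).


91 | (1 << 5) = 91 | 32 = 123

123


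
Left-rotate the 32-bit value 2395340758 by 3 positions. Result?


Rotate 0b10001110110001011111111111010110 left by 3 (32-bit) = 0b1110110001011111111111010110100 = 1982856884

1982856884


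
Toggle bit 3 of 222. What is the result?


222 ^ (1 << 3) = 222 ^ 8 = 214

214


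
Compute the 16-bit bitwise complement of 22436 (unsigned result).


~0b101011110100100 = 0b1010100001011011 = 43099 (16-bit unsigned)

43099


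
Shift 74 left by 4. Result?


0b1001010 << 4 = 0b10010100000 = 1184

1184


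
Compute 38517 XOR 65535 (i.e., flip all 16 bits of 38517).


38517 ^ 65535 = 27018

27018


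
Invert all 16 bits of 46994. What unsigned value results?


46994 ^ 65535 = 18541

18541


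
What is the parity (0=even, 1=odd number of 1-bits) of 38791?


0b1001011110000111 has 9 ones => parity 1

1


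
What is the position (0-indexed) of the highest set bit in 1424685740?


0b1010100111010101111101010101100. Highest set bit at position 30

30


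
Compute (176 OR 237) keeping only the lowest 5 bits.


Step 1: 176 | 237 = 253
Step 2: 253 & 31 = 29

29


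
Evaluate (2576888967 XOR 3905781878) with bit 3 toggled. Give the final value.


Step 1: 2576888967 ^ 3905781878 = 1901442289
Step 2: 1901442289 ^ (1 << 3) = 1901442289 ^ 8 = 1901442297

1901442297


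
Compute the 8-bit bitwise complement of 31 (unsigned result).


~0b11111 = 0b11100000 = 224 (8-bit unsigned)

224


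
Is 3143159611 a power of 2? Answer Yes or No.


0b10111011010110001100111100111011. Multiple bits set => No

No


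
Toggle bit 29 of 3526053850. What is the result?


3526053850 ^ (1 << 29) = 3526053850 ^ 536870912 = 4062924762

4062924762


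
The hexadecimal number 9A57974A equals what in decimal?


9A57974A hex = 2589431626 decimal

2589431626


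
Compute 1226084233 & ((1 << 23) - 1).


1226084233 & 8388607 = 1347465

1347465


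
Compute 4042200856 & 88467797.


0b11110000111011110001011100011000 & 0b101010001011110100101010101 = 0b10001010000000100010000 = 4522256

4522256


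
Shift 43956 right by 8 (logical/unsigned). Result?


0b1010101110110100 >> 8 = 0b10101011 = 171

171


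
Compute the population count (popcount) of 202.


0b11001010 has 4 set bits

4


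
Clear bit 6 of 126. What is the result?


126 & ~(1 << 6) = 62

62


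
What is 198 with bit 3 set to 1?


198 | (1 << 3) = 198 | 8 = 206

206


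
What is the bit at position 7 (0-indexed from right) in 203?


0b11001011, position 7 = 1

1


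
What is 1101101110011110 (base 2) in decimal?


1101101110011110 in decimal = 56222

56222


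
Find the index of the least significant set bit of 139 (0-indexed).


0b10001011. Lowest set bit at position 0

0


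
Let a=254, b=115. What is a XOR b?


254 ^ 115 = 141

141


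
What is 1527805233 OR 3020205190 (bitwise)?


0b1011011000100000111010100110001 | 0b10110100000001001010110010000110 = 0b11111111000101001111110110110111 = 4279565751

4279565751
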